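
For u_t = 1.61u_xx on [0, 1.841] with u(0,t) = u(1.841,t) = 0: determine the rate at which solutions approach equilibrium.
Eigenvalues: λₙ = 1.61n²π²/1.841².
First three modes:
  n=1: λ₁ = 1.61π²/1.841² ≈ 4.688
  n=2: λ₂ = 6.44π²/1.841² ≈ 18.753 (4× faster decay)
  n=3: λ₃ = 14.49π²/1.841² ≈ 42.195 (9× faster decay)
As t → ∞, higher modes decay exponentially faster. The n=1 mode dominates: u ~ c₁ sin(πx/1.841) e^{-λ₁t}.
Decay rate: λ₁ = 1.61π²/1.841² ≈ 4.688.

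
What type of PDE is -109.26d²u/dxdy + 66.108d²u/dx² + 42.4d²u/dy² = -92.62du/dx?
Rewriting in standard form: 66.108d²u/dx² - 109.26d²u/dxdy + 42.4d²u/dy² + 92.62du/dx = 0. With A = 66.108, B = -109.26, C = 42.4, the discriminant is 725.8308. This is a hyperbolic PDE.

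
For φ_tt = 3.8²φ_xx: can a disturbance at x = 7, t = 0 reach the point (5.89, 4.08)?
Yes. The domain of dependence is [-9.614, 21.394], and 7 ∈ [-9.614, 21.394].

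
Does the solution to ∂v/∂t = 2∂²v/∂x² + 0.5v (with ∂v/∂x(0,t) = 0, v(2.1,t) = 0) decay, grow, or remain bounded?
v → 0. Diffusion dominates reaction (r=0.5 < κπ²/(4L²)≈1.12); solution decays.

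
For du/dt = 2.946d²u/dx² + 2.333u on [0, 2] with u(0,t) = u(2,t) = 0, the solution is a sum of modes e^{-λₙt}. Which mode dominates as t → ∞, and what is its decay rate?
Eigenvalues: λₙ = 2.946n²π²/2² - 2.333.
First three modes:
  n=1: λ₁ = 2.946π²/2² - 2.333 ≈ 4.936
  n=2: λ₂ = 11.784π²/2² - 2.333 ≈ 26.743
  n=3: λ₃ = 26.514π²/2² - 2.333 ≈ 63.088
Since 2.946π²/2² ≈ 7.269 > 2.333, all λₙ > 0.
The n=1 mode decays slowest → dominates as t → ∞.
Asymptotic: u ~ c₁ sin(πx/2) e^{-λ₁t} with decay rate λ₁ ≈ 4.936.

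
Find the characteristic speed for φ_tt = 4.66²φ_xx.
Speed = 4.66. Information travels along characteristics x = x₀ ± 4.66t.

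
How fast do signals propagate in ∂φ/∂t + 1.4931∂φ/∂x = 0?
Speed = 1.4931. Information travels along x - 1.4931t = const (rightward).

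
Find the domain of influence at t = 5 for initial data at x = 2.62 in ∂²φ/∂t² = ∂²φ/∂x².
Domain of influence: [-2.38, 7.62]. Data at x = 2.62 spreads outward at speed 1.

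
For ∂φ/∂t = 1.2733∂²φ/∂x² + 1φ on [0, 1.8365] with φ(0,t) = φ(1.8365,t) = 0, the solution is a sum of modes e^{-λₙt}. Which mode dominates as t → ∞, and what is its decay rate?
Eigenvalues: λₙ = 1.2733n²π²/1.8365² - 1.
First three modes:
  n=1: λ₁ = 1.2733π²/1.8365² - 1 ≈ 2.726
  n=2: λ₂ = 5.0932π²/1.8365² - 1 ≈ 13.904
  n=3: λ₃ = 11.4597π²/1.8365² - 1 ≈ 32.534
Since 1.2733π²/1.8365² ≈ 3.726 > 1, all λₙ > 0.
The n=1 mode decays slowest → dominates as t → ∞.
Asymptotic: φ ~ c₁ sin(πx/1.8365) e^{-λ₁t} with decay rate λ₁ ≈ 2.726.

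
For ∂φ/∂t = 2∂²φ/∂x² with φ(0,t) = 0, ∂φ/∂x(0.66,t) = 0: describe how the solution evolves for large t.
φ → 0. Heat escapes through the Dirichlet boundary.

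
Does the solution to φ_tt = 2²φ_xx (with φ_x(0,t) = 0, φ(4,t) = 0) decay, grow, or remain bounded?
φ oscillates (no decay). Energy is conserved; the solution oscillates indefinitely as standing waves.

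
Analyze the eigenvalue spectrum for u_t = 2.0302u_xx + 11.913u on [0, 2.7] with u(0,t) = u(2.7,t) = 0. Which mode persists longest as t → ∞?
Eigenvalues: λₙ = 2.0302n²π²/2.7² - 11.913.
First three modes:
  n=1: λ₁ = 2.0302π²/2.7² - 11.913 ≈ -9.164
  n=2: λ₂ = 8.1208π²/2.7² - 11.913 ≈ -0.919
  n=3: λ₃ = 18.2718π²/2.7² - 11.913 ≈ 12.824
Since 2.0302π²/2.7² ≈ 2.749 < 11.913, λ₁ < 0.
The n=1 mode grows fastest (−λₙ is largest for n=1) → dominates.
Asymptotic: u ~ c₁ sin(πx/2.7) e^{9.164t} (exponential growth at rate −λ₁ ≈ 9.164).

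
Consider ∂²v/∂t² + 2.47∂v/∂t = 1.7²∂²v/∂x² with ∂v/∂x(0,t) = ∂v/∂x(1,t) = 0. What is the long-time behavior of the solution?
As t → ∞, v → constant (steady state). Damping (γ=2.47) dissipates the nonconstant modes; with Neumann BCs the spatial average obeys M''+γM'=0 and tends to a finite limit.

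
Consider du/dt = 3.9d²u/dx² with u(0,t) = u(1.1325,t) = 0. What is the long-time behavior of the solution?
As t → ∞, u → 0. Heat diffuses out through both boundaries.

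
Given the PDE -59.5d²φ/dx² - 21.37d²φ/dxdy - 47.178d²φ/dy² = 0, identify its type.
The second-order coefficients are A = -59.5, B = -21.37, C = -47.178. Since B² - 4AC = -10771.6871 < 0, this is an elliptic PDE.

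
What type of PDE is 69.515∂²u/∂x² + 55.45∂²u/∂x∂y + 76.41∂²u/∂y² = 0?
With A = 69.515, B = 55.45, C = 76.41, the discriminant is -18171.8621. This is an elliptic PDE.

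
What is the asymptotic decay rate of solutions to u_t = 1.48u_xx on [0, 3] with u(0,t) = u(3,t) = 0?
Eigenvalues: λₙ = 1.48n²π²/3².
First three modes:
  n=1: λ₁ = 1.48π²/3² ≈ 1.623
  n=2: λ₂ = 5.92π²/3² ≈ 6.492 (4× faster decay)
  n=3: λ₃ = 13.32π²/3² ≈ 14.607 (9× faster decay)
As t → ∞, higher modes decay exponentially faster. The n=1 mode dominates: u ~ c₁ sin(πx/3) e^{-λ₁t}.
Decay rate: λ₁ = 1.48π²/3² ≈ 1.623.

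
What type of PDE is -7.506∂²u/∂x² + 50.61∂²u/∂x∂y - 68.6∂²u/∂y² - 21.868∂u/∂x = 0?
With A = -7.506, B = 50.61, C = -68.6, the discriminant is 501.7257. This is a hyperbolic PDE.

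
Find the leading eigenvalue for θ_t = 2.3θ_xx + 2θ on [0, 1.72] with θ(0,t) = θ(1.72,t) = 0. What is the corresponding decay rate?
Eigenvalues: λₙ = 2.3n²π²/1.72² - 2.
First three modes:
  n=1: λ₁ = 2.3π²/1.72² - 2 ≈ 5.673
  n=2: λ₂ = 9.2π²/1.72² - 2 ≈ 28.692
  n=3: λ₃ = 20.7π²/1.72² - 2 ≈ 67.058
Since 2.3π²/1.72² ≈ 7.673 > 2, all λₙ > 0.
The n=1 mode decays slowest → dominates as t → ∞.
Asymptotic: θ ~ c₁ sin(πx/1.72) e^{-λ₁t} with decay rate λ₁ ≈ 5.673.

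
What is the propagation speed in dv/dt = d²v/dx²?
Infinite. The heat equation is parabolic, not hyperbolic, so disturbances propagate instantly.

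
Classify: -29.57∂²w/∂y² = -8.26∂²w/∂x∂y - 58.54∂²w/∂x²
Rewriting in standard form: 58.54∂²w/∂x² + 8.26∂²w/∂x∂y - 29.57∂²w/∂y² = 0. Hyperbolic (discriminant = 6992.3388).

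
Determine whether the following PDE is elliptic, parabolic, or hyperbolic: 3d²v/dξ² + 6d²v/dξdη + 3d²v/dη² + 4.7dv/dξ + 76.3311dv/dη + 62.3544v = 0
Coefficients: A = 3, B = 6, C = 3. B² - 4AC = 0, which is zero, so the equation is parabolic.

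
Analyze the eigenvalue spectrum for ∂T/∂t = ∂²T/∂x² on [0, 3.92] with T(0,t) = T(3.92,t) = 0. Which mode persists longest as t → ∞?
Eigenvalues: λₙ = n²π²/3.92².
First three modes:
  n=1: λ₁ = π²/3.92² ≈ 0.642
  n=2: λ₂ = 4π²/3.92² ≈ 2.569 (4× faster decay)
  n=3: λ₃ = 9π²/3.92² ≈ 5.781 (9× faster decay)
As t → ∞, higher modes decay exponentially faster. The n=1 mode dominates: T ~ c₁ sin(πx/3.92) e^{-λ₁t}.
Decay rate: λ₁ = π²/3.92² ≈ 0.642.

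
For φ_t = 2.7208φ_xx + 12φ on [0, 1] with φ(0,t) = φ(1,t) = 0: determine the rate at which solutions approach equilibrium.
Eigenvalues: λₙ = 2.7208n²π²/1² - 12.
First three modes:
  n=1: λ₁ = 2.7208π² - 12 ≈ 14.853
  n=2: λ₂ = 10.8832π² - 12 ≈ 95.413
  n=3: λ₃ = 24.4872π² - 12 ≈ 229.679
Since 2.7208π² ≈ 26.853 > 12, all λₙ > 0.
The n=1 mode decays slowest → dominates as t → ∞.
Asymptotic: φ ~ c₁ sin(πx/1) e^{-λ₁t} with decay rate λ₁ ≈ 14.853.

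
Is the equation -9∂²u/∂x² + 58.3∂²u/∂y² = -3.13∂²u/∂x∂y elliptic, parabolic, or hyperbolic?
Rewriting in standard form: -9∂²u/∂x² + 3.13∂²u/∂x∂y + 58.3∂²u/∂y² = 0. Computing B² - 4AC with A = -9, B = 3.13, C = 58.3: discriminant = 2108.5969 (positive). Answer: hyperbolic.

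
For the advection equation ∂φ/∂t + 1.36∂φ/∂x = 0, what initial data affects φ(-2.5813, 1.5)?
A single point: x = -4.6213. The characteristic through (-2.5813, 1.5) is x - 1.36t = const, so x = -2.5813 - 1.36·1.5 = -4.6213.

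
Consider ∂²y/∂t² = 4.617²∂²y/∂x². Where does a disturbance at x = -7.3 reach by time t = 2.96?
Domain of influence: [-20.96632, 6.36632]. Data at x = -7.3 spreads outward at speed 4.617.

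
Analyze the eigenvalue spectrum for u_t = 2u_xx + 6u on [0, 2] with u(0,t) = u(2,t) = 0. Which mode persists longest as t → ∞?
Eigenvalues: λₙ = 2n²π²/2² - 6.
First three modes:
  n=1: λ₁ = 2π²/2² - 6 ≈ -1.065
  n=2: λ₂ = 8π²/2² - 6 ≈ 13.739
  n=3: λ₃ = 18π²/2² - 6 ≈ 38.413
Since 2π²/2² ≈ 4.935 < 6, λ₁ < 0.
The n=1 mode grows fastest (−λₙ is largest for n=1) → dominates.
Asymptotic: u ~ c₁ sin(πx/2) e^{1.065t} (exponential growth at rate −λ₁ ≈ 1.065).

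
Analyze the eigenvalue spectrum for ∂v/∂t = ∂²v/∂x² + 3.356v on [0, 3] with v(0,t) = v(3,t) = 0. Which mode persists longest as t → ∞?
Eigenvalues: λₙ = n²π²/3² - 3.356.
First three modes:
  n=1: λ₁ = π²/3² - 3.356 ≈ -2.259
  n=2: λ₂ = 4π²/3² - 3.356 ≈ 1.03
  n=3: λ₃ = 9π²/3² - 3.356 ≈ 6.514
Since π²/3² ≈ 1.097 < 3.356, λ₁ < 0.
The n=1 mode grows fastest (−λₙ is largest for n=1) → dominates.
Asymptotic: v ~ c₁ sin(πx/3) e^{2.259t} (exponential growth at rate −λ₁ ≈ 2.259).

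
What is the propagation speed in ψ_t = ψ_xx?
Infinite. The heat equation is parabolic, not hyperbolic, so disturbances propagate instantly.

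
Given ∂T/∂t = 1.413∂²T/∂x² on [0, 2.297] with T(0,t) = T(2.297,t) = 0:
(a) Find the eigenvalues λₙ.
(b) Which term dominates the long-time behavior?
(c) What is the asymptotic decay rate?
Eigenvalues: λₙ = 1.413n²π²/2.297².
First three modes:
  n=1: λ₁ = 1.413π²/2.297² ≈ 2.643
  n=2: λ₂ = 5.652π²/2.297² ≈ 10.573 (4× faster decay)
  n=3: λ₃ = 12.717π²/2.297² ≈ 23.788 (9× faster decay)
As t → ∞, higher modes decay exponentially faster. The n=1 mode dominates: T ~ c₁ sin(πx/2.297) e^{-λ₁t}.
Decay rate: λ₁ = 1.413π²/2.297² ≈ 2.643.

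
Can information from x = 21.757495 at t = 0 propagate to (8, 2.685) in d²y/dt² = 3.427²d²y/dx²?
No. The domain of dependence is [-1.201495, 17.201495], and 21.757495 is outside this interval.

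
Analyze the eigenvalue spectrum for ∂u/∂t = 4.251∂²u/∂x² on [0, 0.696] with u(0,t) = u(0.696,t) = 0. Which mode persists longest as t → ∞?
Eigenvalues: λₙ = 4.251n²π²/0.696².
First three modes:
  n=1: λ₁ = 4.251π²/0.696² ≈ 86.611
  n=2: λ₂ = 17.004π²/0.696² ≈ 346.443 (4× faster decay)
  n=3: λ₃ = 38.259π²/0.696² ≈ 779.498 (9× faster decay)
As t → ∞, higher modes decay exponentially faster. The n=1 mode dominates: u ~ c₁ sin(πx/0.696) e^{-λ₁t}.
Decay rate: λ₁ = 4.251π²/0.696² ≈ 86.611.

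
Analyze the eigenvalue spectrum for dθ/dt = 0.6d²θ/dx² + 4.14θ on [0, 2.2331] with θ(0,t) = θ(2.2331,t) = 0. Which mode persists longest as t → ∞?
Eigenvalues: λₙ = 0.6n²π²/2.2331² - 4.14.
First three modes:
  n=1: λ₁ = 0.6π²/2.2331² - 4.14 ≈ -2.952
  n=2: λ₂ = 2.4π²/2.2331² - 4.14 ≈ 0.61
  n=3: λ₃ = 5.4π²/2.2331² - 4.14 ≈ 6.548
Since 0.6π²/2.2331² ≈ 1.188 < 4.14, λ₁ < 0.
The n=1 mode grows fastest (−λₙ is largest for n=1) → dominates.
Asymptotic: θ ~ c₁ sin(πx/2.2331) e^{2.952t} (exponential growth at rate −λ₁ ≈ 2.952).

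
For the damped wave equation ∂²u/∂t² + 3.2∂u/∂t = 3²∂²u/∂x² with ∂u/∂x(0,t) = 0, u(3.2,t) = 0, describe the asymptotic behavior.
u → 0. Damping (γ=3.2) dissipates energy; oscillations decay exponentially.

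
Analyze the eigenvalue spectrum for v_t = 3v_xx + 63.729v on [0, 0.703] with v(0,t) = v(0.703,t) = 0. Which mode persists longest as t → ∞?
Eigenvalues: λₙ = 3n²π²/0.703² - 63.729.
First three modes:
  n=1: λ₁ = 3π²/0.703² - 63.729 ≈ -3.817
  n=2: λ₂ = 12π²/0.703² - 63.729 ≈ 175.917
  n=3: λ₃ = 27π²/0.703² - 63.729 ≈ 475.475
Since 3π²/0.703² ≈ 59.912 < 63.729, λ₁ < 0.
The n=1 mode grows fastest (−λₙ is largest for n=1) → dominates.
Asymptotic: v ~ c₁ sin(πx/0.703) e^{3.817t} (exponential growth at rate −λ₁ ≈ 3.817).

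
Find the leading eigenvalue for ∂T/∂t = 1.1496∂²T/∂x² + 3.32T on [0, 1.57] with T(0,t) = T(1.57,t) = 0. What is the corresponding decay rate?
Eigenvalues: λₙ = 1.1496n²π²/1.57² - 3.32.
First three modes:
  n=1: λ₁ = 1.1496π²/1.57² - 3.32 ≈ 1.283
  n=2: λ₂ = 4.5984π²/1.57² - 3.32 ≈ 15.092
  n=3: λ₃ = 10.3464π²/1.57² - 3.32 ≈ 38.108
Since 1.1496π²/1.57² ≈ 4.603 > 3.32, all λₙ > 0.
The n=1 mode decays slowest → dominates as t → ∞.
Asymptotic: T ~ c₁ sin(πx/1.57) e^{-λ₁t} with decay rate λ₁ ≈ 1.283.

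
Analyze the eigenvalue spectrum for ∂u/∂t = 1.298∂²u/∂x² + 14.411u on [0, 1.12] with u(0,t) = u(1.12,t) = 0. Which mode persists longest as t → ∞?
Eigenvalues: λₙ = 1.298n²π²/1.12² - 14.411.
First three modes:
  n=1: λ₁ = 1.298π²/1.12² - 14.411 ≈ -4.198
  n=2: λ₂ = 5.192π²/1.12² - 14.411 ≈ 26.44
  n=3: λ₃ = 11.682π²/1.12² - 14.411 ≈ 77.503
Since 1.298π²/1.12² ≈ 10.213 < 14.411, λ₁ < 0.
The n=1 mode grows fastest (−λₙ is largest for n=1) → dominates.
Asymptotic: u ~ c₁ sin(πx/1.12) e^{4.198t} (exponential growth at rate −λ₁ ≈ 4.198).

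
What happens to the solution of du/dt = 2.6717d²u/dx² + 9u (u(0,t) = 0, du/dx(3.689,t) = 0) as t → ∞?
u grows unboundedly. Reaction dominates diffusion (r=9 > κπ²/(4L²)≈0.48); solution grows exponentially.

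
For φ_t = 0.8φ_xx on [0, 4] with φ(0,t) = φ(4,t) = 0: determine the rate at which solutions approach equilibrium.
Eigenvalues: λₙ = 0.8n²π²/4².
First three modes:
  n=1: λ₁ = 0.8π²/4² ≈ 0.493
  n=2: λ₂ = 3.2π²/4² ≈ 1.974 (4× faster decay)
  n=3: λ₃ = 7.2π²/4² ≈ 4.441 (9× faster decay)
As t → ∞, higher modes decay exponentially faster. The n=1 mode dominates: φ ~ c₁ sin(πx/4) e^{-λ₁t}.
Decay rate: λ₁ = 0.8π²/4² ≈ 0.493.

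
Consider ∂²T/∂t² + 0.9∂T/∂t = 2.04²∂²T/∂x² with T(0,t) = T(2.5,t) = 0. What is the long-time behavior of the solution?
As t → ∞, T → 0. Damping (γ=0.9) dissipates energy; oscillations decay exponentially.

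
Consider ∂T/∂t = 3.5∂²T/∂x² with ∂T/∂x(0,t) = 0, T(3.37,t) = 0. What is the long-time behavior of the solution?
As t → ∞, T → 0. Heat escapes through the Dirichlet boundary.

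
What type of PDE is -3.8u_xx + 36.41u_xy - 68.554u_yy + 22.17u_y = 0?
With A = -3.8, B = 36.41, C = -68.554, the discriminant is 283.6673. This is a hyperbolic PDE.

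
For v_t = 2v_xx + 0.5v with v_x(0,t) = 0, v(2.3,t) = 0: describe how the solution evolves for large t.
v → 0. Diffusion dominates reaction (r=0.5 < κπ²/(4L²)≈0.93); solution decays.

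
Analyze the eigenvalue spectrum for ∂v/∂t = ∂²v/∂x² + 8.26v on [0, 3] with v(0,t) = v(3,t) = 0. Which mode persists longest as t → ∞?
Eigenvalues: λₙ = n²π²/3² - 8.26.
First three modes:
  n=1: λ₁ = π²/3² - 8.26 ≈ -7.163
  n=2: λ₂ = 4π²/3² - 8.26 ≈ -3.874
  n=3: λ₃ = 9π²/3² - 8.26 ≈ 1.61
Since π²/3² ≈ 1.097 < 8.26, λ₁ < 0.
The n=1 mode grows fastest (−λₙ is largest for n=1) → dominates.
Asymptotic: v ~ c₁ sin(πx/3) e^{7.163t} (exponential growth at rate −λ₁ ≈ 7.163).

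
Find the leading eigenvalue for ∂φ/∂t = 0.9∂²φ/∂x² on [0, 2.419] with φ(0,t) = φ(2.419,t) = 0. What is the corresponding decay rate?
Eigenvalues: λₙ = 0.9n²π²/2.419².
First three modes:
  n=1: λ₁ = 0.9π²/2.419² ≈ 1.518
  n=2: λ₂ = 3.6π²/2.419² ≈ 6.072 (4× faster decay)
  n=3: λ₃ = 8.1π²/2.419² ≈ 13.662 (9× faster decay)
As t → ∞, higher modes decay exponentially faster. The n=1 mode dominates: φ ~ c₁ sin(πx/2.419) e^{-λ₁t}.
Decay rate: λ₁ = 0.9π²/2.419² ≈ 1.518.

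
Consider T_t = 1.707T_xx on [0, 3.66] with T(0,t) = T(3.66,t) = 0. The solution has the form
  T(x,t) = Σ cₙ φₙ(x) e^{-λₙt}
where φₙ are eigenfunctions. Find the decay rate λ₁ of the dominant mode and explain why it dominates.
Eigenvalues: λₙ = 1.707n²π²/3.66².
First three modes:
  n=1: λ₁ = 1.707π²/3.66² ≈ 1.258
  n=2: λ₂ = 6.828π²/3.66² ≈ 5.031 (4× faster decay)
  n=3: λ₃ = 15.363π²/3.66² ≈ 11.319 (9× faster decay)
As t → ∞, higher modes decay exponentially faster. The n=1 mode dominates: T ~ c₁ sin(πx/3.66) e^{-λ₁t}.
Decay rate: λ₁ = 1.707π²/3.66² ≈ 1.258.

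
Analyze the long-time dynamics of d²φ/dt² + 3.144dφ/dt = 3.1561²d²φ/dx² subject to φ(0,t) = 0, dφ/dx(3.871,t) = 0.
Long-time behavior: φ → 0. Damping (γ=3.144) dissipates energy; oscillations decay exponentially.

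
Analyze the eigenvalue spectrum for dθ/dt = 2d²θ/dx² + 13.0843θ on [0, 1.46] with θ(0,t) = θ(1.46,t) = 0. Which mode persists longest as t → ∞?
Eigenvalues: λₙ = 2n²π²/1.46² - 13.0843.
First three modes:
  n=1: λ₁ = 2π²/1.46² - 13.0843 ≈ -3.824
  n=2: λ₂ = 8π²/1.46² - 13.0843 ≈ 23.957
  n=3: λ₃ = 18π²/1.46² - 13.0843 ≈ 70.258
Since 2π²/1.46² ≈ 9.26 < 13.0843, λ₁ < 0.
The n=1 mode grows fastest (−λₙ is largest for n=1) → dominates.
Asymptotic: θ ~ c₁ sin(πx/1.46) e^{3.824t} (exponential growth at rate −λ₁ ≈ 3.824).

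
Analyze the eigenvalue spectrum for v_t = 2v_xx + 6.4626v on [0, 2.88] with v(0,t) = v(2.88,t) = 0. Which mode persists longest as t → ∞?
Eigenvalues: λₙ = 2n²π²/2.88² - 6.4626.
First three modes:
  n=1: λ₁ = 2π²/2.88² - 6.4626 ≈ -4.083
  n=2: λ₂ = 8π²/2.88² - 6.4626 ≈ 3.057
  n=3: λ₃ = 18π²/2.88² - 6.4626 ≈ 14.956
Since 2π²/2.88² ≈ 2.38 < 6.4626, λ₁ < 0.
The n=1 mode grows fastest (−λₙ is largest for n=1) → dominates.
Asymptotic: v ~ c₁ sin(πx/2.88) e^{4.083t} (exponential growth at rate −λ₁ ≈ 4.083).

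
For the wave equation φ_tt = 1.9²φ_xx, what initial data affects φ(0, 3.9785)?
Domain of dependence: [-7.55915, 7.55915]. Signals travel at speed 1.9, so data within |x - 0| ≤ 1.9·3.9785 = 7.55915 can reach the point.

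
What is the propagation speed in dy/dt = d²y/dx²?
Infinite. The heat equation is parabolic, not hyperbolic, so disturbances propagate instantly.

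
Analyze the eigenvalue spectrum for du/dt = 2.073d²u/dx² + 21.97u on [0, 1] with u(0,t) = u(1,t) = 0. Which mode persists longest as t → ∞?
Eigenvalues: λₙ = 2.073n²π²/1² - 21.97.
First three modes:
  n=1: λ₁ = 2.073π² - 21.97 ≈ -1.51
  n=2: λ₂ = 8.292π² - 21.97 ≈ 59.869
  n=3: λ₃ = 18.657π² - 21.97 ≈ 162.167
Since 2.073π² ≈ 20.46 < 21.97, λ₁ < 0.
The n=1 mode grows fastest (−λₙ is largest for n=1) → dominates.
Asymptotic: u ~ c₁ sin(πx/1) e^{1.51t} (exponential growth at rate −λ₁ ≈ 1.51).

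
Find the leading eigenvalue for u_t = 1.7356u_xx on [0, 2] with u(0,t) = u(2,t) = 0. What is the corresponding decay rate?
Eigenvalues: λₙ = 1.7356n²π²/2².
First three modes:
  n=1: λ₁ = 1.7356π²/2² ≈ 4.282
  n=2: λ₂ = 6.9424π²/2² ≈ 17.13 (4× faster decay)
  n=3: λ₃ = 15.6204π²/2² ≈ 38.542 (9× faster decay)
As t → ∞, higher modes decay exponentially faster. The n=1 mode dominates: u ~ c₁ sin(πx/2) e^{-λ₁t}.
Decay rate: λ₁ = 1.7356π²/2² ≈ 4.282.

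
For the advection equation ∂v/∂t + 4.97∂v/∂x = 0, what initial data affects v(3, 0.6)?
A single point: x = 0.018. The characteristic through (3, 0.6) is x - 4.97t = const, so x = 3 - 4.97·0.6 = 0.018.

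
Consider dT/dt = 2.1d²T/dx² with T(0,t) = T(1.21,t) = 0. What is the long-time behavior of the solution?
As t → ∞, T → 0. Heat diffuses out through both boundaries.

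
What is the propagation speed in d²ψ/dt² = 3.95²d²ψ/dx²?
Speed = 3.95. Information travels along characteristics x = x₀ ± 3.95t.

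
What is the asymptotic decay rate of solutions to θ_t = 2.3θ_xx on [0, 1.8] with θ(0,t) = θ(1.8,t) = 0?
Eigenvalues: λₙ = 2.3n²π²/1.8².
First three modes:
  n=1: λ₁ = 2.3π²/1.8² ≈ 7.006
  n=2: λ₂ = 9.2π²/1.8² ≈ 28.025 (4× faster decay)
  n=3: λ₃ = 20.7π²/1.8² ≈ 63.056 (9× faster decay)
As t → ∞, higher modes decay exponentially faster. The n=1 mode dominates: θ ~ c₁ sin(πx/1.8) e^{-λ₁t}.
Decay rate: λ₁ = 2.3π²/1.8² ≈ 7.006.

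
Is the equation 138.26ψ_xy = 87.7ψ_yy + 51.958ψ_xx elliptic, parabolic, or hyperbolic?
Rewriting in standard form: -51.958ψ_xx + 138.26ψ_xy - 87.7ψ_yy = 0. Computing B² - 4AC with A = -51.958, B = 138.26, C = -87.7: discriminant = 888.9612 (positive). Answer: hyperbolic.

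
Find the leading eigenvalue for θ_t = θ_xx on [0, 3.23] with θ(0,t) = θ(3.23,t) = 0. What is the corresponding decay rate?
Eigenvalues: λₙ = n²π²/3.23².
First three modes:
  n=1: λ₁ = π²/3.23² ≈ 0.946
  n=2: λ₂ = 4π²/3.23² ≈ 3.784 (4× faster decay)
  n=3: λ₃ = 9π²/3.23² ≈ 8.514 (9× faster decay)
As t → ∞, higher modes decay exponentially faster. The n=1 mode dominates: θ ~ c₁ sin(πx/3.23) e^{-λ₁t}.
Decay rate: λ₁ = π²/3.23² ≈ 0.946.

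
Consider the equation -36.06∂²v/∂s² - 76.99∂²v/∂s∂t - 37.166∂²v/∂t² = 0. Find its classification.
Hyperbolic. (A = -36.06, B = -76.99, C = -37.166 gives B² - 4AC = 566.63626.)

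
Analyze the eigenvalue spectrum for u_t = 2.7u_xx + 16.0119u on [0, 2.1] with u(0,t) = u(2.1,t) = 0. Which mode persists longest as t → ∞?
Eigenvalues: λₙ = 2.7n²π²/2.1² - 16.0119.
First three modes:
  n=1: λ₁ = 2.7π²/2.1² - 16.0119 ≈ -9.969
  n=2: λ₂ = 10.8π²/2.1² - 16.0119 ≈ 8.159
  n=3: λ₃ = 24.3π²/2.1² - 16.0119 ≈ 38.372
Since 2.7π²/2.1² ≈ 6.043 < 16.0119, λ₁ < 0.
The n=1 mode grows fastest (−λₙ is largest for n=1) → dominates.
Asymptotic: u ~ c₁ sin(πx/2.1) e^{9.969t} (exponential growth at rate −λ₁ ≈ 9.969).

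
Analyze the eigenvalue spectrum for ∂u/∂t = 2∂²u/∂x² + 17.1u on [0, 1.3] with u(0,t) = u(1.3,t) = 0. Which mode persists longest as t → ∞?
Eigenvalues: λₙ = 2n²π²/1.3² - 17.1.
First three modes:
  n=1: λ₁ = 2π²/1.3² - 17.1 ≈ -5.42
  n=2: λ₂ = 8π²/1.3² - 17.1 ≈ 29.62
  n=3: λ₃ = 18π²/1.3² - 17.1 ≈ 88.02
Since 2π²/1.3² ≈ 11.68 < 17.1, λ₁ < 0.
The n=1 mode grows fastest (−λₙ is largest for n=1) → dominates.
Asymptotic: u ~ c₁ sin(πx/1.3) e^{5.42t} (exponential growth at rate −λ₁ ≈ 5.42).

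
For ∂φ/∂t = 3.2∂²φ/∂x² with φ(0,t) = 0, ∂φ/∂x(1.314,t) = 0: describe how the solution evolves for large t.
φ → 0. Heat escapes through the Dirichlet boundary.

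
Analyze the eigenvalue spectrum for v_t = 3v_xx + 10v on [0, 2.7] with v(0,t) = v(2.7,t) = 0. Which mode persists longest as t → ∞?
Eigenvalues: λₙ = 3n²π²/2.7² - 10.
First three modes:
  n=1: λ₁ = 3π²/2.7² - 10 ≈ -5.938
  n=2: λ₂ = 12π²/2.7² - 10 ≈ 6.246
  n=3: λ₃ = 27π²/2.7² - 10 ≈ 26.554
Since 3π²/2.7² ≈ 4.062 < 10, λ₁ < 0.
The n=1 mode grows fastest (−λₙ is largest for n=1) → dominates.
Asymptotic: v ~ c₁ sin(πx/2.7) e^{5.938t} (exponential growth at rate −λ₁ ≈ 5.938).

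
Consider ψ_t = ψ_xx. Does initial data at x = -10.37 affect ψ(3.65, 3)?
Yes, for any finite x. The heat equation has infinite propagation speed, so all initial data affects all points at any t > 0.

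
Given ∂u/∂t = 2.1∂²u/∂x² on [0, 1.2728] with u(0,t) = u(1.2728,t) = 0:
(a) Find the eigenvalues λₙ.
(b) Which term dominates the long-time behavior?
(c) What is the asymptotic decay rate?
Eigenvalues: λₙ = 2.1n²π²/1.2728².
First three modes:
  n=1: λ₁ = 2.1π²/1.2728² ≈ 12.794
  n=2: λ₂ = 8.4π²/1.2728² ≈ 51.175 (4× faster decay)
  n=3: λ₃ = 18.9π²/1.2728² ≈ 115.144 (9× faster decay)
As t → ∞, higher modes decay exponentially faster. The n=1 mode dominates: u ~ c₁ sin(πx/1.2728) e^{-λ₁t}.
Decay rate: λ₁ = 2.1π²/1.2728² ≈ 12.794.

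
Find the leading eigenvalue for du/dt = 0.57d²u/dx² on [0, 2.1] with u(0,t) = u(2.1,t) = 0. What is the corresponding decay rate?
Eigenvalues: λₙ = 0.57n²π²/2.1².
First three modes:
  n=1: λ₁ = 0.57π²/2.1² ≈ 1.276
  n=2: λ₂ = 2.28π²/2.1² ≈ 5.103 (4× faster decay)
  n=3: λ₃ = 5.13π²/2.1² ≈ 11.481 (9× faster decay)
As t → ∞, higher modes decay exponentially faster. The n=1 mode dominates: u ~ c₁ sin(πx/2.1) e^{-λ₁t}.
Decay rate: λ₁ = 0.57π²/2.1² ≈ 1.276.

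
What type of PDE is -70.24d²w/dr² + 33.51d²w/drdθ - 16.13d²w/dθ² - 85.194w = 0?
With A = -70.24, B = 33.51, C = -16.13, the discriminant is -3408.9647. This is an elliptic PDE.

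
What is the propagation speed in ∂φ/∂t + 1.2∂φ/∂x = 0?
Speed = 1.2. Information travels along x - 1.2t = const (rightward).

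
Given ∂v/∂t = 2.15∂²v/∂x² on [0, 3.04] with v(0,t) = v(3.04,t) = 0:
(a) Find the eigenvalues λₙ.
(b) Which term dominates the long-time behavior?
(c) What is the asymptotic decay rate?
Eigenvalues: λₙ = 2.15n²π²/3.04².
First three modes:
  n=1: λ₁ = 2.15π²/3.04² ≈ 2.296
  n=2: λ₂ = 8.6π²/3.04² ≈ 9.184 (4× faster decay)
  n=3: λ₃ = 19.35π²/3.04² ≈ 20.665 (9× faster decay)
As t → ∞, higher modes decay exponentially faster. The n=1 mode dominates: v ~ c₁ sin(πx/3.04) e^{-λ₁t}.
Decay rate: λ₁ = 2.15π²/3.04² ≈ 2.296.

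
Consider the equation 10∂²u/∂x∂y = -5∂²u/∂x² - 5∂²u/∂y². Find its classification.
Rewriting in standard form: 5∂²u/∂x² + 10∂²u/∂x∂y + 5∂²u/∂y² = 0. Parabolic. (A = 5, B = 10, C = 5 gives B² - 4AC = 0.)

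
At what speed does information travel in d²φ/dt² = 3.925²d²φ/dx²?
Speed = 3.925. Information travels along characteristics x = x₀ ± 3.925t.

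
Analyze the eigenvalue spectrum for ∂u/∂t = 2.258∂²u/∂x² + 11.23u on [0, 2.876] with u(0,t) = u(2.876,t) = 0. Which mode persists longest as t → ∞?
Eigenvalues: λₙ = 2.258n²π²/2.876² - 11.23.
First three modes:
  n=1: λ₁ = 2.258π²/2.876² - 11.23 ≈ -8.536
  n=2: λ₂ = 9.032π²/2.876² - 11.23 ≈ -0.453
  n=3: λ₃ = 20.322π²/2.876² - 11.23 ≈ 13.019
Since 2.258π²/2.876² ≈ 2.694 < 11.23, λ₁ < 0.
The n=1 mode grows fastest (−λₙ is largest for n=1) → dominates.
Asymptotic: u ~ c₁ sin(πx/2.876) e^{8.536t} (exponential growth at rate −λ₁ ≈ 8.536).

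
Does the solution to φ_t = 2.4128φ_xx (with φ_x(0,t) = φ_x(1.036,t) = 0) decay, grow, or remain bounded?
φ → constant (steady state). Heat is conserved (no flux at boundaries); solution approaches the spatial average.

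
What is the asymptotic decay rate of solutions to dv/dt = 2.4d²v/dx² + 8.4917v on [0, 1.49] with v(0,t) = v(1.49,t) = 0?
Eigenvalues: λₙ = 2.4n²π²/1.49² - 8.4917.
First three modes:
  n=1: λ₁ = 2.4π²/1.49² - 8.4917 ≈ 2.178
  n=2: λ₂ = 9.6π²/1.49² - 8.4917 ≈ 34.186
  n=3: λ₃ = 21.6π²/1.49² - 8.4917 ≈ 87.533
Since 2.4π²/1.49² ≈ 10.669 > 8.4917, all λₙ > 0.
The n=1 mode decays slowest → dominates as t → ∞.
Asymptotic: v ~ c₁ sin(πx/1.49) e^{-λ₁t} with decay rate λ₁ ≈ 2.178.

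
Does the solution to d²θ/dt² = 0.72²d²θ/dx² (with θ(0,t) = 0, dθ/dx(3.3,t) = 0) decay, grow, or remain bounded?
θ oscillates (no decay). Energy is conserved; the solution oscillates indefinitely as standing waves.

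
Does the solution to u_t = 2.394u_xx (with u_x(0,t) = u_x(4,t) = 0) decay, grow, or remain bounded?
u → constant (steady state). Heat is conserved (no flux at boundaries); solution approaches the spatial average.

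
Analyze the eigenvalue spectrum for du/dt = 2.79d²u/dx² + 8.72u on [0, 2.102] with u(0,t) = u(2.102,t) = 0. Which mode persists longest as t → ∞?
Eigenvalues: λₙ = 2.79n²π²/2.102² - 8.72.
First three modes:
  n=1: λ₁ = 2.79π²/2.102² - 8.72 ≈ -2.488
  n=2: λ₂ = 11.16π²/2.102² - 8.72 ≈ 16.209
  n=3: λ₃ = 25.11π²/2.102² - 8.72 ≈ 47.369
Since 2.79π²/2.102² ≈ 6.232 < 8.72, λ₁ < 0.
The n=1 mode grows fastest (−λₙ is largest for n=1) → dominates.
Asymptotic: u ~ c₁ sin(πx/2.102) e^{2.488t} (exponential growth at rate −λ₁ ≈ 2.488).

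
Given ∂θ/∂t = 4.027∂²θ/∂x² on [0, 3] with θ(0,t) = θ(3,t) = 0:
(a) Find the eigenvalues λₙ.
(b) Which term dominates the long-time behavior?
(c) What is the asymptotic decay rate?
Eigenvalues: λₙ = 4.027n²π²/3².
First three modes:
  n=1: λ₁ = 4.027π²/3² ≈ 4.416
  n=2: λ₂ = 16.108π²/3² ≈ 17.664 (4× faster decay)
  n=3: λ₃ = 36.243π²/3² ≈ 39.745 (9× faster decay)
As t → ∞, higher modes decay exponentially faster. The n=1 mode dominates: θ ~ c₁ sin(πx/3) e^{-λ₁t}.
Decay rate: λ₁ = 4.027π²/3² ≈ 4.416.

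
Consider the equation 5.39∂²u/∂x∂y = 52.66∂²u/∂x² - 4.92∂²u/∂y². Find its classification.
Rewriting in standard form: -52.66∂²u/∂x² + 5.39∂²u/∂x∂y + 4.92∂²u/∂y² = 0. Hyperbolic. (A = -52.66, B = 5.39, C = 4.92 gives B² - 4AC = 1065.4009.)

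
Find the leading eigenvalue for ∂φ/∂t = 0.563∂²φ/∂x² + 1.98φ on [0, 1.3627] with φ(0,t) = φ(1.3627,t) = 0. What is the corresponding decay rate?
Eigenvalues: λₙ = 0.563n²π²/1.3627² - 1.98.
First three modes:
  n=1: λ₁ = 0.563π²/1.3627² - 1.98 ≈ 1.012
  n=2: λ₂ = 2.252π²/1.3627² - 1.98 ≈ 9.989
  n=3: λ₃ = 5.067π²/1.3627² - 1.98 ≈ 24.951
Since 0.563π²/1.3627² ≈ 2.992 > 1.98, all λₙ > 0.
The n=1 mode decays slowest → dominates as t → ∞.
Asymptotic: φ ~ c₁ sin(πx/1.3627) e^{-λ₁t} with decay rate λ₁ ≈ 1.012.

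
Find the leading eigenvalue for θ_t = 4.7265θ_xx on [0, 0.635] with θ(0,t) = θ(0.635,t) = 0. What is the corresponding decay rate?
Eigenvalues: λₙ = 4.7265n²π²/0.635².
First three modes:
  n=1: λ₁ = 4.7265π²/0.635² ≈ 115.689
  n=2: λ₂ = 18.906π²/0.635² ≈ 462.756 (4× faster decay)
  n=3: λ₃ = 42.5385π²/0.635² ≈ 1041.201 (9× faster decay)
As t → ∞, higher modes decay exponentially faster. The n=1 mode dominates: θ ~ c₁ sin(πx/0.635) e^{-λ₁t}.
Decay rate: λ₁ = 4.7265π²/0.635² ≈ 115.689.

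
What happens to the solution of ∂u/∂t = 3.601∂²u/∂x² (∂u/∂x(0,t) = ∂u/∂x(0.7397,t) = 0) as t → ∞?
u → constant (steady state). Heat is conserved (no flux at boundaries); solution approaches the spatial average.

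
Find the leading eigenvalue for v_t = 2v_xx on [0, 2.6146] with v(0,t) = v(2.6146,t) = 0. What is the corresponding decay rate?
Eigenvalues: λₙ = 2n²π²/2.6146².
First three modes:
  n=1: λ₁ = 2π²/2.6146² ≈ 2.887
  n=2: λ₂ = 8π²/2.6146² ≈ 11.55 (4× faster decay)
  n=3: λ₃ = 18π²/2.6146² ≈ 25.987 (9× faster decay)
As t → ∞, higher modes decay exponentially faster. The n=1 mode dominates: v ~ c₁ sin(πx/2.6146) e^{-λ₁t}.
Decay rate: λ₁ = 2π²/2.6146² ≈ 2.887.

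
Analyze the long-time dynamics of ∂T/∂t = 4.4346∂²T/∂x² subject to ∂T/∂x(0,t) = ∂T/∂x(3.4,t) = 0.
Long-time behavior: T → constant (steady state). Heat is conserved (no flux at boundaries); solution approaches the spatial average.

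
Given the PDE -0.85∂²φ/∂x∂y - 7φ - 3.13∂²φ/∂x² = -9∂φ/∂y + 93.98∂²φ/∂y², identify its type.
Rewriting in standard form: -3.13∂²φ/∂x² - 0.85∂²φ/∂x∂y - 93.98∂²φ/∂y² + 9∂φ/∂y - 7φ = 0. The second-order coefficients are A = -3.13, B = -0.85, C = -93.98. Since B² - 4AC = -1175.9071 < 0, this is an elliptic PDE.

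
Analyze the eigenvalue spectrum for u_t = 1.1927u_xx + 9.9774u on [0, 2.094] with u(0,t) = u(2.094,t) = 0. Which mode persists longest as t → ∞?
Eigenvalues: λₙ = 1.1927n²π²/2.094² - 9.9774.
First three modes:
  n=1: λ₁ = 1.1927π²/2.094² - 9.9774 ≈ -7.293
  n=2: λ₂ = 4.7708π²/2.094² - 9.9774 ≈ 0.761
  n=3: λ₃ = 10.7343π²/2.094² - 9.9774 ≈ 14.184
Since 1.1927π²/2.094² ≈ 2.685 < 9.9774, λ₁ < 0.
The n=1 mode grows fastest (−λₙ is largest for n=1) → dominates.
Asymptotic: u ~ c₁ sin(πx/2.094) e^{7.293t} (exponential growth at rate −λ₁ ≈ 7.293).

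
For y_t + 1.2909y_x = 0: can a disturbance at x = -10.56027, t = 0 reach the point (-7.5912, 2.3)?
Yes. The characteristic through (-7.5912, 2.3) passes through x = -10.56027.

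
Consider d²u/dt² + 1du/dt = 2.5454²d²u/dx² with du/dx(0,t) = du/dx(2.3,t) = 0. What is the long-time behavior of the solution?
As t → ∞, u → constant (steady state). Damping (γ=1) dissipates the nonconstant modes; with Neumann BCs the spatial average obeys M''+γM'=0 and tends to a finite limit.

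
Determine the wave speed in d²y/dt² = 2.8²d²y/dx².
Speed = 2.8. Information travels along characteristics x = x₀ ± 2.8t.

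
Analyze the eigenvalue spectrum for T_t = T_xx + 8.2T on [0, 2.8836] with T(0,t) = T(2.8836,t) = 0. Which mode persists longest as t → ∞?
Eigenvalues: λₙ = n²π²/2.8836² - 8.2.
First three modes:
  n=1: λ₁ = π²/2.8836² - 8.2 ≈ -7.013
  n=2: λ₂ = 4π²/2.8836² - 8.2 ≈ -3.452
  n=3: λ₃ = 9π²/2.8836² - 8.2 ≈ 2.482
Since π²/2.8836² ≈ 1.187 < 8.2, λ₁ < 0.
The n=1 mode grows fastest (−λₙ is largest for n=1) → dominates.
Asymptotic: T ~ c₁ sin(πx/2.8836) e^{7.013t} (exponential growth at rate −λ₁ ≈ 7.013).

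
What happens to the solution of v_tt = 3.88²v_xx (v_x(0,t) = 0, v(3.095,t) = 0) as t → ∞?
v oscillates (no decay). Energy is conserved; the solution oscillates indefinitely as standing waves.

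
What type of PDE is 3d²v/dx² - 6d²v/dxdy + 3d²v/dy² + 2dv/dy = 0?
With A = 3, B = -6, C = 3, the discriminant is 0. This is a parabolic PDE.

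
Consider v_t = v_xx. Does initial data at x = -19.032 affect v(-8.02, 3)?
Yes, for any finite x. The heat equation has infinite propagation speed, so all initial data affects all points at any t > 0.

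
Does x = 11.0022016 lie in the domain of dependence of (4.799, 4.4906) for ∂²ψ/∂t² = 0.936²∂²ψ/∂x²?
No. The domain of dependence is [0.5957984, 9.0022016], and 11.0022016 is outside this interval.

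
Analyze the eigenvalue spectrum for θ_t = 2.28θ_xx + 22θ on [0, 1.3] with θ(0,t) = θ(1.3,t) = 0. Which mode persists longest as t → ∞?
Eigenvalues: λₙ = 2.28n²π²/1.3² - 22.
First three modes:
  n=1: λ₁ = 2.28π²/1.3² - 22 ≈ -8.685
  n=2: λ₂ = 9.12π²/1.3² - 22 ≈ 31.261
  n=3: λ₃ = 20.52π²/1.3² - 22 ≈ 97.837
Since 2.28π²/1.3² ≈ 13.315 < 22, λ₁ < 0.
The n=1 mode grows fastest (−λₙ is largest for n=1) → dominates.
Asymptotic: θ ~ c₁ sin(πx/1.3) e^{8.685t} (exponential growth at rate −λ₁ ≈ 8.685).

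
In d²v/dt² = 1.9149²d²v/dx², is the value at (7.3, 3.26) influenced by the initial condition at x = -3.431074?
No. The domain of dependence is [1.057426, 13.542574], and -3.431074 is outside this interval.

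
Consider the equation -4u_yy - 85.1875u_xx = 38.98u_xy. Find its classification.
Rewriting in standard form: -85.1875u_xx - 38.98u_xy - 4u_yy = 0. Hyperbolic. (A = -85.1875, B = -38.98, C = -4 gives B² - 4AC = 156.4404.)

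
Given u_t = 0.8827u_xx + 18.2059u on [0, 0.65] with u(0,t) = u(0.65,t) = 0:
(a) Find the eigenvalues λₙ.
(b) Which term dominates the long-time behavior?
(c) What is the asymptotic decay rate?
Eigenvalues: λₙ = 0.8827n²π²/0.65² - 18.2059.
First three modes:
  n=1: λ₁ = 0.8827π²/0.65² - 18.2059 ≈ 2.414
  n=2: λ₂ = 3.5308π²/0.65² - 18.2059 ≈ 64.274
  n=3: λ₃ = 7.9443π²/0.65² - 18.2059 ≈ 167.373
Since 0.8827π²/0.65² ≈ 20.62 > 18.2059, all λₙ > 0.
The n=1 mode decays slowest → dominates as t → ∞.
Asymptotic: u ~ c₁ sin(πx/0.65) e^{-λ₁t} with decay rate λ₁ ≈ 2.414.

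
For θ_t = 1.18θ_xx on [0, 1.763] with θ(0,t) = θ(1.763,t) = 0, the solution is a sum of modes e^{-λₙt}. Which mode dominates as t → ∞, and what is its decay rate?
Eigenvalues: λₙ = 1.18n²π²/1.763².
First three modes:
  n=1: λ₁ = 1.18π²/1.763² ≈ 3.747
  n=2: λ₂ = 4.72π²/1.763² ≈ 14.988 (4× faster decay)
  n=3: λ₃ = 10.62π²/1.763² ≈ 33.722 (9× faster decay)
As t → ∞, higher modes decay exponentially faster. The n=1 mode dominates: θ ~ c₁ sin(πx/1.763) e^{-λ₁t}.
Decay rate: λ₁ = 1.18π²/1.763² ≈ 3.747.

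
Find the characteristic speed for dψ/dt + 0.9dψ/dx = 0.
Speed = 0.9. Information travels along x - 0.9t = const (rightward).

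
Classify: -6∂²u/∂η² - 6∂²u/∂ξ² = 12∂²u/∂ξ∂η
Rewriting in standard form: -6∂²u/∂ξ² - 12∂²u/∂ξ∂η - 6∂²u/∂η² = 0. Parabolic (discriminant = 0).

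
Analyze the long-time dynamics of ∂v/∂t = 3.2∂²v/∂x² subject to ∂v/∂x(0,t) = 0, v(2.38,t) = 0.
Long-time behavior: v → 0. Heat escapes through the Dirichlet boundary.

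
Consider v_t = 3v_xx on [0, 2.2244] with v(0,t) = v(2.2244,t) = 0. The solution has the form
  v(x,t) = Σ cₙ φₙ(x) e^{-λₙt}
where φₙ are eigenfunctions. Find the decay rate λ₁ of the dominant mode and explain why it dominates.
Eigenvalues: λₙ = 3n²π²/2.2244².
First three modes:
  n=1: λ₁ = 3π²/2.2244² ≈ 5.984
  n=2: λ₂ = 12π²/2.2244² ≈ 23.936 (4× faster decay)
  n=3: λ₃ = 27π²/2.2244² ≈ 53.856 (9× faster decay)
As t → ∞, higher modes decay exponentially faster. The n=1 mode dominates: v ~ c₁ sin(πx/2.2244) e^{-λ₁t}.
Decay rate: λ₁ = 3π²/2.2244² ≈ 5.984.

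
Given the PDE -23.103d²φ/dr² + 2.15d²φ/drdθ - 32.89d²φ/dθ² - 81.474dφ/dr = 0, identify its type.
The second-order coefficients are A = -23.103, B = 2.15, C = -32.89. Since B² - 4AC = -3034.80818 < 0, this is an elliptic PDE.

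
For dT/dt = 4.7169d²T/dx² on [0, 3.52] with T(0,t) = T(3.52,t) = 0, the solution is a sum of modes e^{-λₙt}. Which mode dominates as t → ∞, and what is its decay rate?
Eigenvalues: λₙ = 4.7169n²π²/3.52².
First three modes:
  n=1: λ₁ = 4.7169π²/3.52² ≈ 3.757
  n=2: λ₂ = 18.8676π²/3.52² ≈ 15.029 (4× faster decay)
  n=3: λ₃ = 42.4521π²/3.52² ≈ 33.815 (9× faster decay)
As t → ∞, higher modes decay exponentially faster. The n=1 mode dominates: T ~ c₁ sin(πx/3.52) e^{-λ₁t}.
Decay rate: λ₁ = 4.7169π²/3.52² ≈ 3.757.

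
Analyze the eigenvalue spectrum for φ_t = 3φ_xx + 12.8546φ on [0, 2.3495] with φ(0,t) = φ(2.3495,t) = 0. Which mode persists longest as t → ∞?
Eigenvalues: λₙ = 3n²π²/2.3495² - 12.8546.
First three modes:
  n=1: λ₁ = 3π²/2.3495² - 12.8546 ≈ -7.491
  n=2: λ₂ = 12π²/2.3495² - 12.8546 ≈ 8.6
  n=3: λ₃ = 27π²/2.3495² - 12.8546 ≈ 35.419
Since 3π²/2.3495² ≈ 5.364 < 12.8546, λ₁ < 0.
The n=1 mode grows fastest (−λₙ is largest for n=1) → dominates.
Asymptotic: φ ~ c₁ sin(πx/2.3495) e^{7.491t} (exponential growth at rate −λ₁ ≈ 7.491).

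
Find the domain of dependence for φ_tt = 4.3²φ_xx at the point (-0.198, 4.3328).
Domain of dependence: [-18.82904, 18.43304]. Signals travel at speed 4.3, so data within |x - -0.198| ≤ 4.3·4.3328 = 18.63104 can reach the point.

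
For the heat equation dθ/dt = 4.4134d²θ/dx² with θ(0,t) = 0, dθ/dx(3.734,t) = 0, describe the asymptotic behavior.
θ → 0. Heat escapes through the Dirichlet boundary.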